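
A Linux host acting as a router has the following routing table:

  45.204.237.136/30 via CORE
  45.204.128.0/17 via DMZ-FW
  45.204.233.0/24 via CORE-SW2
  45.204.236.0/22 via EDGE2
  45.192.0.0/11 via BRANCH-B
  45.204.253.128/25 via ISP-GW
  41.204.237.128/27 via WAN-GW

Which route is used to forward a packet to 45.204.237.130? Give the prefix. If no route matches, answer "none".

45.204.236.0/22

Entries matching 45.204.237.130:
  45.192.0.0/11 (45.192.0.0 - 45.223.255.255)
  45.204.128.0/17 (45.204.128.0 - 45.204.255.255)
  45.204.236.0/22 (45.204.236.0 - 45.204.239.255)
Most specific is 45.204.236.0/22.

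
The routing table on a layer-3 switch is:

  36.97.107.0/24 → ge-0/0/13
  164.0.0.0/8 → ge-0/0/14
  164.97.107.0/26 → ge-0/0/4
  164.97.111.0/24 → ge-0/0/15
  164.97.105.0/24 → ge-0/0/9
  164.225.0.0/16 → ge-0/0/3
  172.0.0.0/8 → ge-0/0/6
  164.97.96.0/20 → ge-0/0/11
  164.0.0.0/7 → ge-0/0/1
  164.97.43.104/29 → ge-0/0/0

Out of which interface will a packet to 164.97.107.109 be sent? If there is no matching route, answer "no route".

ge-0/0/11

Routes whose prefix contains 164.97.107.109:
  164.0.0.0/7 (164.0.0.0 - 165.255.255.255) -> ge-0/0/1
  164.0.0.0/8 (164.0.0.0 - 164.255.255.255) -> ge-0/0/14
  164.97.96.0/20 (164.97.96.0 - 164.97.111.255) -> ge-0/0/11
More-specific entries that do NOT match:
  164.97.43.104/29 (164.97.43.104 - 164.97.43.111) does not contain 164.97.107.109
  164.97.107.0/26 (164.97.107.0 - 164.97.107.63) does not contain 164.97.107.109
  36.97.107.0/24 (36.97.107.0 - 36.97.107.255) does not contain 164.97.107.109
  164.97.111.0/24 (164.97.111.0 - 164.97.111.255) does not contain 164.97.107.109
  164.97.105.0/24 (164.97.105.0 - 164.97.105.255) does not contain 164.97.107.109
Longest matching prefix is /20 -> interface ge-0/0/11.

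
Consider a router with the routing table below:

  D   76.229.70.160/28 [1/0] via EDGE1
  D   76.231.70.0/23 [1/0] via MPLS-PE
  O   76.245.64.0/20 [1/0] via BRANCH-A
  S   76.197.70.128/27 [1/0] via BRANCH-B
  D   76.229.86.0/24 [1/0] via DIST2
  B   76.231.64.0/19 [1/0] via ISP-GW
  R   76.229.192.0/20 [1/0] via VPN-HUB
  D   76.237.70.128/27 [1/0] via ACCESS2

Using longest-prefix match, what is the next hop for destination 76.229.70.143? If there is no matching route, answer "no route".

No entry's prefix contains 76.229.70.143; there is no default route.

no route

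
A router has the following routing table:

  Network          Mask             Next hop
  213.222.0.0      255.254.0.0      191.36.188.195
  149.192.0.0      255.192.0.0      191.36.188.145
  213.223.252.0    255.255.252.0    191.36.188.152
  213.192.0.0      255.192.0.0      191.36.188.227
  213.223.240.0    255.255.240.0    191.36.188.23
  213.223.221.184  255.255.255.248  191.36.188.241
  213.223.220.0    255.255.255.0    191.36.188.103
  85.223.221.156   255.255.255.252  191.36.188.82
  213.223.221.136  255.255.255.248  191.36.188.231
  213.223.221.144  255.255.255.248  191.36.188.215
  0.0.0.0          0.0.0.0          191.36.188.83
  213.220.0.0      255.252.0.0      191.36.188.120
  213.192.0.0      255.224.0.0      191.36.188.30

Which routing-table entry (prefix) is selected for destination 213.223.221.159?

213.222.0.0/15

Entries matching 213.223.221.159:
  0.0.0.0/0 (default, matches everything)
  213.192.0.0/10 (213.192.0.0 - 213.255.255.255)
  213.192.0.0/11 (213.192.0.0 - 213.223.255.255)
  213.220.0.0/14 (213.220.0.0 - 213.223.255.255)
  213.222.0.0/15 (213.222.0.0 - 213.223.255.255)
Most specific is 213.222.0.0/15.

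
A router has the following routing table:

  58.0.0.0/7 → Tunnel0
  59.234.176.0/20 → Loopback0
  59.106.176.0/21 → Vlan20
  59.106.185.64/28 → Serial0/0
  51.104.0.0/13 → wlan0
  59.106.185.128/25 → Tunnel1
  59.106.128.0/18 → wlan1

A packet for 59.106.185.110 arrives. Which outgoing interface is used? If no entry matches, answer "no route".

wlan1

Routes whose prefix contains 59.106.185.110:
  58.0.0.0/7 (58.0.0.0 - 59.255.255.255) -> Tunnel0
  59.106.128.0/18 (59.106.128.0 - 59.106.191.255) -> wlan1
More-specific entries that do NOT match:
  59.106.185.64/28 (59.106.185.64 - 59.106.185.79) does not contain 59.106.185.110
  59.106.185.128/25 (59.106.185.128 - 59.106.185.255) does not contain 59.106.185.110
  59.106.176.0/21 (59.106.176.0 - 59.106.183.255) does not contain 59.106.185.110
  59.234.176.0/20 (59.234.176.0 - 59.234.191.255) does not contain 59.106.185.110
Longest matching prefix is /18 -> interface wlan1.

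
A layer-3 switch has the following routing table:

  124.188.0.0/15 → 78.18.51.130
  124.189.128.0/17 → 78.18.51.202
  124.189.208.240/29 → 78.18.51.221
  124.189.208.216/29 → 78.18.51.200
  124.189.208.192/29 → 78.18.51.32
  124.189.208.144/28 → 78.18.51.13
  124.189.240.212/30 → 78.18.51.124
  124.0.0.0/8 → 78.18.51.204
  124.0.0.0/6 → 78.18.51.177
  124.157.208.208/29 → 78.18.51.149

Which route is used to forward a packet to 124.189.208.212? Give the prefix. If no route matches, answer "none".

124.189.128.0/17

Entries matching 124.189.208.212:
  124.0.0.0/6 (124.0.0.0 - 127.255.255.255)
  124.0.0.0/8 (124.0.0.0 - 124.255.255.255)
  124.188.0.0/15 (124.188.0.0 - 124.189.255.255)
  124.189.128.0/17 (124.189.128.0 - 124.189.255.255)
Most specific is 124.189.128.0/17.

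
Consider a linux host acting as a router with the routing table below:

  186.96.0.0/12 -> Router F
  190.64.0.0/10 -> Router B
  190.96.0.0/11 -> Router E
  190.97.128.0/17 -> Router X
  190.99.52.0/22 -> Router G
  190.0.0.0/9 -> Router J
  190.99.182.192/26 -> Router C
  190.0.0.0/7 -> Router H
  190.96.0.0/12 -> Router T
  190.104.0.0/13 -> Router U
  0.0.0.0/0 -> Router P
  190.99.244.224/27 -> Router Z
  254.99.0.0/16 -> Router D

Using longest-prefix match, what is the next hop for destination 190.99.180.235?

Router T

Routes whose prefix contains 190.99.180.235:
  0.0.0.0/0 (default, matches everything) -> Router P
  190.0.0.0/7 (190.0.0.0 - 191.255.255.255) -> Router H
  190.0.0.0/9 (190.0.0.0 - 190.127.255.255) -> Router J
  190.64.0.0/10 (190.64.0.0 - 190.127.255.255) -> Router B
  190.96.0.0/11 (190.96.0.0 - 190.127.255.255) -> Router E
  190.96.0.0/12 (190.96.0.0 - 190.111.255.255) -> Router T
More-specific entries that do NOT match:
  190.99.244.224/27 (190.99.244.224 - 190.99.244.255) does not contain 190.99.180.235
  190.99.182.192/26 (190.99.182.192 - 190.99.182.255) does not contain 190.99.180.235
  190.99.52.0/22 (190.99.52.0 - 190.99.55.255) does not contain 190.99.180.235
  190.97.128.0/17 (190.97.128.0 - 190.97.255.255) does not contain 190.99.180.235
  254.99.0.0/16 (254.99.0.0 - 254.99.255.255) does not contain 190.99.180.235
  190.104.0.0/13 (190.104.0.0 - 190.111.255.255) does not contain 190.99.180.235
Longest matching prefix is /12 -> next hop Router T.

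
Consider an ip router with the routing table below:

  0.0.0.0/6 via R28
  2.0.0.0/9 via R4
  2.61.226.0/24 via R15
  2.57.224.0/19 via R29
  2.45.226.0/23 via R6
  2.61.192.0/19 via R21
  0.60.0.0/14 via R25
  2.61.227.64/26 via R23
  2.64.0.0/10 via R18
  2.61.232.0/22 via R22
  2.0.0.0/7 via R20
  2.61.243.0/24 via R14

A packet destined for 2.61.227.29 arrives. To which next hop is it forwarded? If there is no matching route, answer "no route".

R4

Routes whose prefix contains 2.61.227.29:
  0.0.0.0/6 (0.0.0.0 - 3.255.255.255) -> R28
  2.0.0.0/7 (2.0.0.0 - 3.255.255.255) -> R20
  2.0.0.0/9 (2.0.0.0 - 2.127.255.255) -> R4
More-specific entries that do NOT match:
  2.61.227.64/26 (2.61.227.64 - 2.61.227.127) does not contain 2.61.227.29
  2.61.226.0/24 (2.61.226.0 - 2.61.226.255) does not contain 2.61.227.29
  2.61.243.0/24 (2.61.243.0 - 2.61.243.255) does not contain 2.61.227.29
  2.45.226.0/23 (2.45.226.0 - 2.45.227.255) does not contain 2.61.227.29
  2.61.232.0/22 (2.61.232.0 - 2.61.235.255) does not contain 2.61.227.29
  2.57.224.0/19 (2.57.224.0 - 2.57.255.255) does not contain 2.61.227.29
  2.61.192.0/19 (2.61.192.0 - 2.61.223.255) does not contain 2.61.227.29
  0.60.0.0/14 (0.60.0.0 - 0.63.255.255) does not contain 2.61.227.29
  2.64.0.0/10 (2.64.0.0 - 2.127.255.255) does not contain 2.61.227.29
Longest matching prefix is /9 -> next hop R4.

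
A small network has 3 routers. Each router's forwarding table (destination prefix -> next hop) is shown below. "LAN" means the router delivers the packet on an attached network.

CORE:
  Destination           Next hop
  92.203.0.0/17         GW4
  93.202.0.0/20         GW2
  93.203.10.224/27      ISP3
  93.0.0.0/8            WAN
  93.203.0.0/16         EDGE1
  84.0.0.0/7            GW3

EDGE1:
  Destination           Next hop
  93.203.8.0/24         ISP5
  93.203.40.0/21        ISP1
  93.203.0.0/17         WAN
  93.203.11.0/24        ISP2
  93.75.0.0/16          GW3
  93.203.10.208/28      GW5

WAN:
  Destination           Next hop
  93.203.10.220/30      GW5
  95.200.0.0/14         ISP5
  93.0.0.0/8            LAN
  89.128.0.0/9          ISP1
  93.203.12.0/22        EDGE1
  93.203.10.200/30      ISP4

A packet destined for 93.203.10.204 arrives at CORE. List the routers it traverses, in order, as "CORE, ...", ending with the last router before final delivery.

At CORE: longest match for 93.203.10.204 is 93.203.0.0/16 -> EDGE1
At EDGE1: longest match for 93.203.10.204 is 93.203.0.0/17 -> WAN
At WAN: longest match for 93.203.10.204 is 93.0.0.0/8 -> LAN

CORE, EDGE1, WAN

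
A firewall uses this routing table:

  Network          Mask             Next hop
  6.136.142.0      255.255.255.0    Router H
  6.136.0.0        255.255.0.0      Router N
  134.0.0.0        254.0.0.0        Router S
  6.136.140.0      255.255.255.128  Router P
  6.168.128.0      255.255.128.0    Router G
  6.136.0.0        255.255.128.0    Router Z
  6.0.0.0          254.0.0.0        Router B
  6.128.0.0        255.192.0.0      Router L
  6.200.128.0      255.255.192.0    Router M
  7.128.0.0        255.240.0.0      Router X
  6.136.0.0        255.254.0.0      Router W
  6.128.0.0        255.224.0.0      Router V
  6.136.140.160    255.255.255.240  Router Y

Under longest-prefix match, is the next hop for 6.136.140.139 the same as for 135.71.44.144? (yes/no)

6.136.140.139: longest match 6.136.0.0/16 -> Router N
135.71.44.144: longest match 134.0.0.0/7 -> Router S

no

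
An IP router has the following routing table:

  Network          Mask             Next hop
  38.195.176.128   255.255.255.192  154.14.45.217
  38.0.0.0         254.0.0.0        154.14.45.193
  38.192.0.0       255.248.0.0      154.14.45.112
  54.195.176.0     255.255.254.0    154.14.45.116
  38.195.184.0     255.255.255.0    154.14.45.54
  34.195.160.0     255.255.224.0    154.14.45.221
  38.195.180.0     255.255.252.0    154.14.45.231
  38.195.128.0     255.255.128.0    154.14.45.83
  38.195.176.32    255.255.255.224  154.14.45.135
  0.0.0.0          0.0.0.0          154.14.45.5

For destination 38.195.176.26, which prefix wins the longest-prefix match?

Entries matching 38.195.176.26:
  0.0.0.0/0 (default, matches everything)
  38.0.0.0/7 (38.0.0.0 - 39.255.255.255)
  38.192.0.0/13 (38.192.0.0 - 38.199.255.255)
  38.195.128.0/17 (38.195.128.0 - 38.195.255.255)
Most specific is 38.195.128.0/17.

38.195.128.0/17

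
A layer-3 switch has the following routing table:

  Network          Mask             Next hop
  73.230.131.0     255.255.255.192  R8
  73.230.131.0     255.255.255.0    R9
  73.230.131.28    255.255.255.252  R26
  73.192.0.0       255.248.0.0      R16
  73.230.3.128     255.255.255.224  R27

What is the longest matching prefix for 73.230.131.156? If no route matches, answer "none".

73.230.131.0/24

Entries matching 73.230.131.156:
  73.230.131.0/24 (73.230.131.0 - 73.230.131.255)
Most specific is 73.230.131.0/24.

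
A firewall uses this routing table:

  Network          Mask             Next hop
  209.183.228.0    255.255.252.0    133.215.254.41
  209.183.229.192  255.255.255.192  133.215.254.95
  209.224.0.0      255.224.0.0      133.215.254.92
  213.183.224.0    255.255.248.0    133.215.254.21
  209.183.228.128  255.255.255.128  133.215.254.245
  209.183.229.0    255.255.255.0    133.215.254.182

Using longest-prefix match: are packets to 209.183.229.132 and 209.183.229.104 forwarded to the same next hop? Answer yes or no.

209.183.229.132: longest match 209.183.229.0/24 -> 133.215.254.182
209.183.229.104: longest match 209.183.229.0/24 -> 133.215.254.182

yes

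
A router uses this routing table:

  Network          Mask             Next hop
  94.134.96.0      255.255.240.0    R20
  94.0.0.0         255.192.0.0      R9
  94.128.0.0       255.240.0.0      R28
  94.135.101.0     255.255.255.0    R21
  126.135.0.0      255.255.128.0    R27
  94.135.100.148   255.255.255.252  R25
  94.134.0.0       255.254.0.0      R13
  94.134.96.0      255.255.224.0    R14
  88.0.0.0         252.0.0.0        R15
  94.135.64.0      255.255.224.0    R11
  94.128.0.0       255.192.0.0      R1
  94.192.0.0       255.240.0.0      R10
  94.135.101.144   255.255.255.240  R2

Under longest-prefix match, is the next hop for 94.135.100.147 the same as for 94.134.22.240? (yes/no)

94.135.100.147: longest match 94.134.0.0/15 -> R13
94.134.22.240: longest match 94.134.0.0/15 -> R13

yes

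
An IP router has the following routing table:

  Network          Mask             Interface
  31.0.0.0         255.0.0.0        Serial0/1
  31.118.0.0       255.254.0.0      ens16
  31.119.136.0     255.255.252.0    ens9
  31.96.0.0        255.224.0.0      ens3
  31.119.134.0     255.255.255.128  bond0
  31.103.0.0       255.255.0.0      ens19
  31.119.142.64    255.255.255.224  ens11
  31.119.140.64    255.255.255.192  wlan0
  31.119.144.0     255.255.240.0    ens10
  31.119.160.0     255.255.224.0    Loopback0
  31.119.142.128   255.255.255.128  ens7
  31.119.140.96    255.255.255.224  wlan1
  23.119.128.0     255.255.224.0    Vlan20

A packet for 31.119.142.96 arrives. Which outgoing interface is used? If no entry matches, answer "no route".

Routes whose prefix contains 31.119.142.96:
  31.0.0.0/8 (31.0.0.0 - 31.255.255.255) -> Serial0/1
  31.96.0.0/11 (31.96.0.0 - 31.127.255.255) -> ens3
  31.118.0.0/15 (31.118.0.0 - 31.119.255.255) -> ens16
More-specific entries that do NOT match:
  31.119.142.64/27 (31.119.142.64 - 31.119.142.95) does not contain 31.119.142.96
  31.119.140.96/27 (31.119.140.96 - 31.119.140.127) does not contain 31.119.142.96
  31.119.140.64/26 (31.119.140.64 - 31.119.140.127) does not contain 31.119.142.96
  31.119.134.0/25 (31.119.134.0 - 31.119.134.127) does not contain 31.119.142.96
  31.119.142.128/25 (31.119.142.128 - 31.119.142.255) does not contain 31.119.142.96
  31.119.136.0/22 (31.119.136.0 - 31.119.139.255) does not contain 31.119.142.96
  31.119.144.0/20 (31.119.144.0 - 31.119.159.255) does not contain 31.119.142.96
  31.119.160.0/19 (31.119.160.0 - 31.119.191.255) does not contain 31.119.142.96
  23.119.128.0/19 (23.119.128.0 - 23.119.159.255) does not contain 31.119.142.96
  31.103.0.0/16 (31.103.0.0 - 31.103.255.255) does not contain 31.119.142.96
Longest matching prefix is /15 -> interface ens16.

ens16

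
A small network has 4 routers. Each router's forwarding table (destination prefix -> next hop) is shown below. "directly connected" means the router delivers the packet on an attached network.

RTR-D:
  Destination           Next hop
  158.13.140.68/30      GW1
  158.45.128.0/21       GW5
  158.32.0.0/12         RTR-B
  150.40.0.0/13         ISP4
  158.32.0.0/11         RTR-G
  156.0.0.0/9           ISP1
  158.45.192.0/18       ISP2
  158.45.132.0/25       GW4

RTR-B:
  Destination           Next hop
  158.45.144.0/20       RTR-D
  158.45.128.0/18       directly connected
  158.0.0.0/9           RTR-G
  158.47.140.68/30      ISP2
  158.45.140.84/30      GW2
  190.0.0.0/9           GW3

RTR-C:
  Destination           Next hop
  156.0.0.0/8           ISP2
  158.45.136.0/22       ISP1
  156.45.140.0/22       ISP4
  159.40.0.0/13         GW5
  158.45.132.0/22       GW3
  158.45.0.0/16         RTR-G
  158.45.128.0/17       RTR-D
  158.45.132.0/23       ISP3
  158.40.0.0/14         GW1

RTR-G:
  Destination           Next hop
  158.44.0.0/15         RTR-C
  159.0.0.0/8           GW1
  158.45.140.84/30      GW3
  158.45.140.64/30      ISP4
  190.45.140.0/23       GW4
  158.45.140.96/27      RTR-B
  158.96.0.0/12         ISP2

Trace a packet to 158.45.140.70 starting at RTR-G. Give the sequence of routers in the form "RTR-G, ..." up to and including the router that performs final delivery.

At RTR-G: longest match for 158.45.140.70 is 158.44.0.0/15 -> RTR-C
At RTR-C: longest match for 158.45.140.70 is 158.45.128.0/17 -> RTR-D
At RTR-D: longest match for 158.45.140.70 is 158.32.0.0/12 -> RTR-B
At RTR-B: longest match for 158.45.140.70 is 158.45.128.0/18 -> directly connected

RTR-G, RTR-C, RTR-D, RTR-B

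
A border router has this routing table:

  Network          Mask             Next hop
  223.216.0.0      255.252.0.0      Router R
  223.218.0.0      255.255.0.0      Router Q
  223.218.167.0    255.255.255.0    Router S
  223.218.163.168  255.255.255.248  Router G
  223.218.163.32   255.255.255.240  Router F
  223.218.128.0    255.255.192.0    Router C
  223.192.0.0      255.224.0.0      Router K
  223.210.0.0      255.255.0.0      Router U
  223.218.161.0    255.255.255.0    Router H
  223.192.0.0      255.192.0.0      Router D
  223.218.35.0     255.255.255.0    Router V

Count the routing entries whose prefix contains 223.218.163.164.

5

Prefixes containing 223.218.163.164:
  223.192.0.0/10 (223.192.0.0 - 223.255.255.255)
  223.192.0.0/11 (223.192.0.0 - 223.223.255.255)
  223.216.0.0/14 (223.216.0.0 - 223.219.255.255)
  223.218.0.0/16 (223.218.0.0 - 223.218.255.255)
  223.218.128.0/18 (223.218.128.0 - 223.218.191.255)
Total matching entries: 5.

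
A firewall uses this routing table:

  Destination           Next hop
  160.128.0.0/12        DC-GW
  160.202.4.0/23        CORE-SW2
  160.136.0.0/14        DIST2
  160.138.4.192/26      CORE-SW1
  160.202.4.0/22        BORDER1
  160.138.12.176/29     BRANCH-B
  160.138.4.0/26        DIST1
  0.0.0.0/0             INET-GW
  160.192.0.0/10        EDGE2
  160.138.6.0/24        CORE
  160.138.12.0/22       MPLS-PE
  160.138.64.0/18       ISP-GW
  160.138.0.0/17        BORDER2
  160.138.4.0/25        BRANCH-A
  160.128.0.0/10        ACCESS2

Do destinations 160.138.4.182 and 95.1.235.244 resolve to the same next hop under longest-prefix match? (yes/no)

no

160.138.4.182: longest match 160.138.0.0/17 -> BORDER2
95.1.235.244: longest match 0.0.0.0/0 -> INET-GW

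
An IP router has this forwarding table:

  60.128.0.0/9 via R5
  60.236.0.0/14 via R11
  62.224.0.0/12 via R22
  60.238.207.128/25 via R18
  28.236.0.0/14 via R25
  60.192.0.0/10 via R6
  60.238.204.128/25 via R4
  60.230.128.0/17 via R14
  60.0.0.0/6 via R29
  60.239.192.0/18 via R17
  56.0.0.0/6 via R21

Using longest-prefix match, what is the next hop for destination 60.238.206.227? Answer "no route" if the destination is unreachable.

R11

Routes whose prefix contains 60.238.206.227:
  60.0.0.0/6 (60.0.0.0 - 63.255.255.255) -> R29
  60.128.0.0/9 (60.128.0.0 - 60.255.255.255) -> R5
  60.192.0.0/10 (60.192.0.0 - 60.255.255.255) -> R6
  60.236.0.0/14 (60.236.0.0 - 60.239.255.255) -> R11
More-specific entries that do NOT match:
  60.238.207.128/25 (60.238.207.128 - 60.238.207.255) does not contain 60.238.206.227
  60.238.204.128/25 (60.238.204.128 - 60.238.204.255) does not contain 60.238.206.227
  60.239.192.0/18 (60.239.192.0 - 60.239.255.255) does not contain 60.238.206.227
  60.230.128.0/17 (60.230.128.0 - 60.230.255.255) does not contain 60.238.206.227
Longest matching prefix is /14 -> next hop R11.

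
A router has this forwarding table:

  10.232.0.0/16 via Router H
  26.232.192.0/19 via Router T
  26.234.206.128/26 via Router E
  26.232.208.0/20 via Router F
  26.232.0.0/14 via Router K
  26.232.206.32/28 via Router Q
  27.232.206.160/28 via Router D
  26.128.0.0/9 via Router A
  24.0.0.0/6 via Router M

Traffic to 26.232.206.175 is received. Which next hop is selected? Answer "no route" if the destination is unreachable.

Router T

Routes whose prefix contains 26.232.206.175:
  24.0.0.0/6 (24.0.0.0 - 27.255.255.255) -> Router M
  26.128.0.0/9 (26.128.0.0 - 26.255.255.255) -> Router A
  26.232.0.0/14 (26.232.0.0 - 26.235.255.255) -> Router K
  26.232.192.0/19 (26.232.192.0 - 26.232.223.255) -> Router T
More-specific entries that do NOT match:
  26.232.206.32/28 (26.232.206.32 - 26.232.206.47) does not contain 26.232.206.175
  27.232.206.160/28 (27.232.206.160 - 27.232.206.175) does not contain 26.232.206.175
  26.234.206.128/26 (26.234.206.128 - 26.234.206.191) does not contain 26.232.206.175
  26.232.208.0/20 (26.232.208.0 - 26.232.223.255) does not contain 26.232.206.175
Longest matching prefix is /19 -> next hop Router T.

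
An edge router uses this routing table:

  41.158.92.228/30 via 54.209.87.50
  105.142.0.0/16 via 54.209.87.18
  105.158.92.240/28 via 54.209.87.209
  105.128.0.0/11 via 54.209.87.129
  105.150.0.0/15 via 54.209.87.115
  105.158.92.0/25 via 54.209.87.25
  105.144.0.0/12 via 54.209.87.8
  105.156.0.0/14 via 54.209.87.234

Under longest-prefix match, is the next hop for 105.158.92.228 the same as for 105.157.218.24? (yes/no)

yes

105.158.92.228: longest match 105.156.0.0/14 -> 54.209.87.234
105.157.218.24: longest match 105.156.0.0/14 -> 54.209.87.234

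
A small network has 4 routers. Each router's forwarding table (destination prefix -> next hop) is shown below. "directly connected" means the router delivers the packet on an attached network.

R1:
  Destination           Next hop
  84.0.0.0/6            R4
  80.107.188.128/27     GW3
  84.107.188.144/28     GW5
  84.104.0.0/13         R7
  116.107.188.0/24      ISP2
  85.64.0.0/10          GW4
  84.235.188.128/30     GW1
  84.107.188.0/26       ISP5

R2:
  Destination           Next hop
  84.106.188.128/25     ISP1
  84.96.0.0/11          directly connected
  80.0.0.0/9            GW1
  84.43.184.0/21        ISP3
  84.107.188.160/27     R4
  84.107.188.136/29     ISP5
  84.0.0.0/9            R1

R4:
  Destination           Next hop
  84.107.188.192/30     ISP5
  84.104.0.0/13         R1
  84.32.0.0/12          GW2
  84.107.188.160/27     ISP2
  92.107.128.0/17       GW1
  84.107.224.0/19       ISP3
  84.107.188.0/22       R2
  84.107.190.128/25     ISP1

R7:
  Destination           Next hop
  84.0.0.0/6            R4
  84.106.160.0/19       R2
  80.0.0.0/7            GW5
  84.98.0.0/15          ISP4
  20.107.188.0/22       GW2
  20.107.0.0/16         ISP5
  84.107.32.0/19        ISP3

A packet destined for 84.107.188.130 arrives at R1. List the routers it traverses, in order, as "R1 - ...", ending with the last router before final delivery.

R1 - R7 - R4 - R2

At R1: longest match for 84.107.188.130 is 84.104.0.0/13 -> R7
At R7: longest match for 84.107.188.130 is 84.0.0.0/6 -> R4
At R4: longest match for 84.107.188.130 is 84.107.188.0/22 -> R2
At R2: longest match for 84.107.188.130 is 84.96.0.0/11 -> directly connected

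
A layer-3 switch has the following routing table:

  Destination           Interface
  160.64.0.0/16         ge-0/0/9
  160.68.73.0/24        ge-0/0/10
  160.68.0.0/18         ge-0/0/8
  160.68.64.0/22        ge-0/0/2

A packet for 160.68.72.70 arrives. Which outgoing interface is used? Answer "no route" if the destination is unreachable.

No entry's prefix contains 160.68.72.70; there is no default route.

no route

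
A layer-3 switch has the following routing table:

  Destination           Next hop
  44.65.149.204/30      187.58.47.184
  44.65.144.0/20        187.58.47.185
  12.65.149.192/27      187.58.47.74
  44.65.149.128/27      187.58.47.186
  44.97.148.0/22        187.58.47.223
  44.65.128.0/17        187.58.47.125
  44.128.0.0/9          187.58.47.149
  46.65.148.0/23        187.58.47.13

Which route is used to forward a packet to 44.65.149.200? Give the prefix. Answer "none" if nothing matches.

44.65.144.0/20

Entries matching 44.65.149.200:
  44.65.128.0/17 (44.65.128.0 - 44.65.255.255)
  44.65.144.0/20 (44.65.144.0 - 44.65.159.255)
Most specific is 44.65.144.0/20.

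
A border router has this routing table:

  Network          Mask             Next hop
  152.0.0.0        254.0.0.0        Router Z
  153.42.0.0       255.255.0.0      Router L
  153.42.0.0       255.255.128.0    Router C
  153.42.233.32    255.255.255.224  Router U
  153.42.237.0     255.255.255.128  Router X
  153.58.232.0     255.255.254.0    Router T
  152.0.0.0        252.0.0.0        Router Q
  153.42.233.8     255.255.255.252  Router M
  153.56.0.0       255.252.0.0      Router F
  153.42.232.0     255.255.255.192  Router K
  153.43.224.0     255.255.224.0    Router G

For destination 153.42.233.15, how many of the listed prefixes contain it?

Prefixes containing 153.42.233.15:
  152.0.0.0/6 (152.0.0.0 - 155.255.255.255)
  152.0.0.0/7 (152.0.0.0 - 153.255.255.255)
  153.42.0.0/16 (153.42.0.0 - 153.42.255.255)
Total matching entries: 3.

3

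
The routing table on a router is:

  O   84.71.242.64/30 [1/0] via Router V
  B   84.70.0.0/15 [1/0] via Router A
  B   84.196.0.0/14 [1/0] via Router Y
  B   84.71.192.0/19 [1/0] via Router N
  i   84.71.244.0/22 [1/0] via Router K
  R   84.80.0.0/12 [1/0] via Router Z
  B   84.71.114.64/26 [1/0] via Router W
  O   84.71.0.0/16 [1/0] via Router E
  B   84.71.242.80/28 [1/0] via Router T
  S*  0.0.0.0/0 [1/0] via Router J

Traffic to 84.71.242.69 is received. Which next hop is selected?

Routes whose prefix contains 84.71.242.69:
  0.0.0.0/0 (default, matches everything) -> Router J
  84.70.0.0/15 (84.70.0.0 - 84.71.255.255) -> Router A
  84.71.0.0/16 (84.71.0.0 - 84.71.255.255) -> Router E
More-specific entries that do NOT match:
  84.71.242.64/30 (84.71.242.64 - 84.71.242.67) does not contain 84.71.242.69
  84.71.242.80/28 (84.71.242.80 - 84.71.242.95) does not contain 84.71.242.69
  84.71.114.64/26 (84.71.114.64 - 84.71.114.127) does not contain 84.71.242.69
  84.71.244.0/22 (84.71.244.0 - 84.71.247.255) does not contain 84.71.242.69
  84.71.192.0/19 (84.71.192.0 - 84.71.223.255) does not contain 84.71.242.69
Longest matching prefix is /16 -> next hop Router E.

Router E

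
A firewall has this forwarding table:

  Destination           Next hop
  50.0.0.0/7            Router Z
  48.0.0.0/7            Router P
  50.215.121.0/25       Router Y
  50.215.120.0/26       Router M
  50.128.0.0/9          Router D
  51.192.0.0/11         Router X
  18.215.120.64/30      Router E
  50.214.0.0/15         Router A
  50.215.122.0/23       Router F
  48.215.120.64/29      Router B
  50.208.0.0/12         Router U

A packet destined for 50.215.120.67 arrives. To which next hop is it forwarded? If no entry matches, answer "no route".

Routes whose prefix contains 50.215.120.67:
  50.0.0.0/7 (50.0.0.0 - 51.255.255.255) -> Router Z
  50.128.0.0/9 (50.128.0.0 - 50.255.255.255) -> Router D
  50.208.0.0/12 (50.208.0.0 - 50.223.255.255) -> Router U
  50.214.0.0/15 (50.214.0.0 - 50.215.255.255) -> Router A
More-specific entries that do NOT match:
  18.215.120.64/30 (18.215.120.64 - 18.215.120.67) does not contain 50.215.120.67
  48.215.120.64/29 (48.215.120.64 - 48.215.120.71) does not contain 50.215.120.67
  50.215.120.0/26 (50.215.120.0 - 50.215.120.63) does not contain 50.215.120.67
  50.215.121.0/25 (50.215.121.0 - 50.215.121.127) does not contain 50.215.120.67
  50.215.122.0/23 (50.215.122.0 - 50.215.123.255) does not contain 50.215.120.67
Longest matching prefix is /15 -> next hop Router A.

Router A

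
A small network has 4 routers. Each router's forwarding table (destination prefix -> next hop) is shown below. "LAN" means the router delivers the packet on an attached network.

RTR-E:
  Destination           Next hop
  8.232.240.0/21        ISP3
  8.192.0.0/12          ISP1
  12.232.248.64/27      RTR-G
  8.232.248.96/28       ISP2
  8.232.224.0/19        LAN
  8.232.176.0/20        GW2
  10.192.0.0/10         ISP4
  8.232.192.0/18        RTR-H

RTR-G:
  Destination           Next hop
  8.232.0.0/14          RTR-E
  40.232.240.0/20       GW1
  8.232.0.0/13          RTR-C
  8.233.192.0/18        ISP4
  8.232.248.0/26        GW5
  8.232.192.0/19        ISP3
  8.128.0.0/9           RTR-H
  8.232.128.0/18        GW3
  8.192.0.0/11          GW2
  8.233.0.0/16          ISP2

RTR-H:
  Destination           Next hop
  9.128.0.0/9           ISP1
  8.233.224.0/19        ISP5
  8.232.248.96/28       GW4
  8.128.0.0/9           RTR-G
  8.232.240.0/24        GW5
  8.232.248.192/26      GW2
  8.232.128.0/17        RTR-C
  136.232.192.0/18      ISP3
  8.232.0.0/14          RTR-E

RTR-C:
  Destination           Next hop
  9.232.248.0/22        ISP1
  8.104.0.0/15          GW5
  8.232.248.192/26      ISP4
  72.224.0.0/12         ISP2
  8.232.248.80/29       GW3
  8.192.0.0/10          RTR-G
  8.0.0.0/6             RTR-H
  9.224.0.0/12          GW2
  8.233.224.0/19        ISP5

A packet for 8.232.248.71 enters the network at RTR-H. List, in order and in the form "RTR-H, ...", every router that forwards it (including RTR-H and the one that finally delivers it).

RTR-H, RTR-C, RTR-G, RTR-E

At RTR-H: longest match for 8.232.248.71 is 8.232.128.0/17 -> RTR-C
At RTR-C: longest match for 8.232.248.71 is 8.192.0.0/10 -> RTR-G
At RTR-G: longest match for 8.232.248.71 is 8.232.0.0/14 -> RTR-E
At RTR-E: longest match for 8.232.248.71 is 8.232.224.0/19 -> LAN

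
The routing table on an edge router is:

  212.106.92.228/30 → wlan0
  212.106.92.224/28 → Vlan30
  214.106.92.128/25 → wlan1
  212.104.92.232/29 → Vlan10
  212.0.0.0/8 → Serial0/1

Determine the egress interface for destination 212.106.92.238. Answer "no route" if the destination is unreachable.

Routes whose prefix contains 212.106.92.238:
  212.0.0.0/8 (212.0.0.0 - 212.255.255.255) -> Serial0/1
  212.106.92.224/28 (212.106.92.224 - 212.106.92.239) -> Vlan30
More-specific entries that do NOT match:
  212.106.92.228/30 (212.106.92.228 - 212.106.92.231) does not contain 212.106.92.238
  212.104.92.232/29 (212.104.92.232 - 212.104.92.239) does not contain 212.106.92.238
Longest matching prefix is /28 -> interface Vlan30.

Vlan30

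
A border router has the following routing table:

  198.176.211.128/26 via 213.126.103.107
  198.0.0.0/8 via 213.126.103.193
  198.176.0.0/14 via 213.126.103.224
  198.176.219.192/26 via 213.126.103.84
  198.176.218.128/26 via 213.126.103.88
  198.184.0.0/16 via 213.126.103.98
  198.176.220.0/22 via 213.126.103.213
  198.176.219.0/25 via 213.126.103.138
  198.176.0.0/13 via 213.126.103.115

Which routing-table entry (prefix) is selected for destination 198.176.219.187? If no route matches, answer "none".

198.176.0.0/14

Entries matching 198.176.219.187:
  198.0.0.0/8 (198.0.0.0 - 198.255.255.255)
  198.176.0.0/13 (198.176.0.0 - 198.183.255.255)
  198.176.0.0/14 (198.176.0.0 - 198.179.255.255)
Most specific is 198.176.0.0/14.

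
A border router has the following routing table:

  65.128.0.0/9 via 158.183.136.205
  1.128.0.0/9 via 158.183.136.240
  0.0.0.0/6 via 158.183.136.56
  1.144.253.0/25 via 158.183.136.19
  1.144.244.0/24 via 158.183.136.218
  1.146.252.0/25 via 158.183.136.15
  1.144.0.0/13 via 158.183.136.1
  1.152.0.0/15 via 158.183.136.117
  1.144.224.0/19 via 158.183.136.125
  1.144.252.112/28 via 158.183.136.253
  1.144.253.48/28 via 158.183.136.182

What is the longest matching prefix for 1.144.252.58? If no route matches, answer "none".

Entries matching 1.144.252.58:
  0.0.0.0/6 (0.0.0.0 - 3.255.255.255)
  1.128.0.0/9 (1.128.0.0 - 1.255.255.255)
  1.144.0.0/13 (1.144.0.0 - 1.151.255.255)
  1.144.224.0/19 (1.144.224.0 - 1.144.255.255)
Most specific is 1.144.224.0/19.

1.144.224.0/19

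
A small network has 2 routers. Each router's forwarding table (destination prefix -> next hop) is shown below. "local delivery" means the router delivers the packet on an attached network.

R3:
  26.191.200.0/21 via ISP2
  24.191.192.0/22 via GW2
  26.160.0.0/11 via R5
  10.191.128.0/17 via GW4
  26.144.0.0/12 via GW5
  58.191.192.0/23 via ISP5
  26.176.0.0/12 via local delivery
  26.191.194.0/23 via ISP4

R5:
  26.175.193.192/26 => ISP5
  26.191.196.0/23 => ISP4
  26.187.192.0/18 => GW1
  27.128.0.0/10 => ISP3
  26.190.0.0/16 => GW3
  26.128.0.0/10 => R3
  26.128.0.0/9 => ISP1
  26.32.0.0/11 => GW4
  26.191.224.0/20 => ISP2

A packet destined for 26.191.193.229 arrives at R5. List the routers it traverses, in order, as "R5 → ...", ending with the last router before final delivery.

R5 → R3

At R5: longest match for 26.191.193.229 is 26.128.0.0/10 -> R3
At R3: longest match for 26.191.193.229 is 26.176.0.0/12 -> local delivery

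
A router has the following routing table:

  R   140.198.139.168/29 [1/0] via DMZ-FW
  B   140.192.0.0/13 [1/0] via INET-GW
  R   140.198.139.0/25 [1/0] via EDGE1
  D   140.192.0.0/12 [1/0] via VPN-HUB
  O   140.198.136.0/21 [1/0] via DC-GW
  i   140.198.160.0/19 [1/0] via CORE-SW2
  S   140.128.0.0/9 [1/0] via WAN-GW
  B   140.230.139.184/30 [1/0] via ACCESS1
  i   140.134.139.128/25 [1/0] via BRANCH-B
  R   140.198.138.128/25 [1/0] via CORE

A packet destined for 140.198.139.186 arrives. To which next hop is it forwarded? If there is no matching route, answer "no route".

DC-GW

Routes whose prefix contains 140.198.139.186:
  140.128.0.0/9 (140.128.0.0 - 140.255.255.255) -> WAN-GW
  140.192.0.0/12 (140.192.0.0 - 140.207.255.255) -> VPN-HUB
  140.192.0.0/13 (140.192.0.0 - 140.199.255.255) -> INET-GW
  140.198.136.0/21 (140.198.136.0 - 140.198.143.255) -> DC-GW
More-specific entries that do NOT match:
  140.230.139.184/30 (140.230.139.184 - 140.230.139.187) does not contain 140.198.139.186
  140.198.139.168/29 (140.198.139.168 - 140.198.139.175) does not contain 140.198.139.186
  140.198.139.0/25 (140.198.139.0 - 140.198.139.127) does not contain 140.198.139.186
  140.134.139.128/25 (140.134.139.128 - 140.134.139.255) does not contain 140.198.139.186
  140.198.138.128/25 (140.198.138.128 - 140.198.138.255) does not contain 140.198.139.186
Longest matching prefix is /21 -> next hop DC-GW.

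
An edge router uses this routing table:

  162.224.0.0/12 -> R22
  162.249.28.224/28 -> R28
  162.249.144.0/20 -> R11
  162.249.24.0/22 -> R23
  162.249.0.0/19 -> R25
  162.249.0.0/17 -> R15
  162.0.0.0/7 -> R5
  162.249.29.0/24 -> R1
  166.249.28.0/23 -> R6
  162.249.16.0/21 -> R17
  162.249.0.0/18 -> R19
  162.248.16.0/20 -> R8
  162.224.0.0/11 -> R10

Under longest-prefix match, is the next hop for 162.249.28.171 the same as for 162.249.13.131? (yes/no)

yes

162.249.28.171: longest match 162.249.0.0/19 -> R25
162.249.13.131: longest match 162.249.0.0/19 -> R25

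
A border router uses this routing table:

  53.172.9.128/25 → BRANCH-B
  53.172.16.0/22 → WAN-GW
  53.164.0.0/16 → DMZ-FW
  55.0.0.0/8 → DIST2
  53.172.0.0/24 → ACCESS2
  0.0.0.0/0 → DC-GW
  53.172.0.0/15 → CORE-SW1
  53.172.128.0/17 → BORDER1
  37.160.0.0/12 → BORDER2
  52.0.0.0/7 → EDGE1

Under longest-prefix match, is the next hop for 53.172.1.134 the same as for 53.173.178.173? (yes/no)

yes

53.172.1.134: longest match 53.172.0.0/15 -> CORE-SW1
53.173.178.173: longest match 53.172.0.0/15 -> CORE-SW1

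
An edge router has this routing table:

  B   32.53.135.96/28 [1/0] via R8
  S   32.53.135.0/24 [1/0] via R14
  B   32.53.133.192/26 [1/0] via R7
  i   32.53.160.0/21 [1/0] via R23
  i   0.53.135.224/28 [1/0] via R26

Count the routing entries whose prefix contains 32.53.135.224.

1

Prefixes containing 32.53.135.224:
  32.53.135.0/24 (32.53.135.0 - 32.53.135.255)
Total matching entries: 1.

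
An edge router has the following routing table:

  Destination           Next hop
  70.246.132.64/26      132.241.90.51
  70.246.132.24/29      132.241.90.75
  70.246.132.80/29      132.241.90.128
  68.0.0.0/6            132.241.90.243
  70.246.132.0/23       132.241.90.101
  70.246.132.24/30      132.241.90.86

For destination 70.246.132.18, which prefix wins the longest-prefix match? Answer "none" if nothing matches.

Entries matching 70.246.132.18:
  68.0.0.0/6 (68.0.0.0 - 71.255.255.255)
  70.246.132.0/23 (70.246.132.0 - 70.246.133.255)
Most specific is 70.246.132.0/23.

70.246.132.0/23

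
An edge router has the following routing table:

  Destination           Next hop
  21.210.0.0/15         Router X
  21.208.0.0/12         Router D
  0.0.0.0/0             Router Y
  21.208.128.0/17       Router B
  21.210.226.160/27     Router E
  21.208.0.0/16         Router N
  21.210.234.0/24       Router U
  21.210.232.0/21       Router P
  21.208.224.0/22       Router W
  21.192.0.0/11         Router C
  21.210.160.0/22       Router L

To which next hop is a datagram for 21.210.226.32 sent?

Routes whose prefix contains 21.210.226.32:
  0.0.0.0/0 (default, matches everything) -> Router Y
  21.192.0.0/11 (21.192.0.0 - 21.223.255.255) -> Router C
  21.208.0.0/12 (21.208.0.0 - 21.223.255.255) -> Router D
  21.210.0.0/15 (21.210.0.0 - 21.211.255.255) -> Router X
More-specific entries that do NOT match:
  21.210.226.160/27 (21.210.226.160 - 21.210.226.191) does not contain 21.210.226.32
  21.210.234.0/24 (21.210.234.0 - 21.210.234.255) does not contain 21.210.226.32
  21.208.224.0/22 (21.208.224.0 - 21.208.227.255) does not contain 21.210.226.32
  21.210.160.0/22 (21.210.160.0 - 21.210.163.255) does not contain 21.210.226.32
  21.210.232.0/21 (21.210.232.0 - 21.210.239.255) does not contain 21.210.226.32
  21.208.128.0/17 (21.208.128.0 - 21.208.255.255) does not contain 21.210.226.32
  21.208.0.0/16 (21.208.0.0 - 21.208.255.255) does not contain 21.210.226.32
Longest matching prefix is /15 -> next hop Router X.

Router X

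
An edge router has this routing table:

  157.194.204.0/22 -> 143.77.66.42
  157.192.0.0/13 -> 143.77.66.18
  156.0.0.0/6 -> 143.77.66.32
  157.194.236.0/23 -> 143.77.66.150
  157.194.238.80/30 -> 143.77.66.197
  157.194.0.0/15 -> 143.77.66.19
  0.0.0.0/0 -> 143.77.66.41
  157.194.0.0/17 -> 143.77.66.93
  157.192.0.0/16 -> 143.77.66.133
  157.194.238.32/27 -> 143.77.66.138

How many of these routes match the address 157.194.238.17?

4

Prefixes containing 157.194.238.17:
  0.0.0.0/0 (default, matches everything)
  156.0.0.0/6 (156.0.0.0 - 159.255.255.255)
  157.192.0.0/13 (157.192.0.0 - 157.199.255.255)
  157.194.0.0/15 (157.194.0.0 - 157.195.255.255)
Total matching entries: 4.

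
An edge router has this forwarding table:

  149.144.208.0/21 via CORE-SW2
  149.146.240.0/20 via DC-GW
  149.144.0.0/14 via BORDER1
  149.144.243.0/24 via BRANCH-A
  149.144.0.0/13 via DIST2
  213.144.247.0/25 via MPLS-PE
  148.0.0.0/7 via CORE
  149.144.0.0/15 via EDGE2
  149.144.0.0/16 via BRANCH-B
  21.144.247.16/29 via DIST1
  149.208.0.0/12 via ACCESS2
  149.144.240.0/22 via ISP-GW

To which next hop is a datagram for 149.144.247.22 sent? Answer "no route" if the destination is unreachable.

BRANCH-B

Routes whose prefix contains 149.144.247.22:
  148.0.0.0/7 (148.0.0.0 - 149.255.255.255) -> CORE
  149.144.0.0/13 (149.144.0.0 - 149.151.255.255) -> DIST2
  149.144.0.0/14 (149.144.0.0 - 149.147.255.255) -> BORDER1
  149.144.0.0/15 (149.144.0.0 - 149.145.255.255) -> EDGE2
  149.144.0.0/16 (149.144.0.0 - 149.144.255.255) -> BRANCH-B
More-specific entries that do NOT match:
  21.144.247.16/29 (21.144.247.16 - 21.144.247.23) does not contain 149.144.247.22
  213.144.247.0/25 (213.144.247.0 - 213.144.247.127) does not contain 149.144.247.22
  149.144.243.0/24 (149.144.243.0 - 149.144.243.255) does not contain 149.144.247.22
  149.144.240.0/22 (149.144.240.0 - 149.144.243.255) does not contain 149.144.247.22
  149.144.208.0/21 (149.144.208.0 - 149.144.215.255) does not contain 149.144.247.22
  149.146.240.0/20 (149.146.240.0 - 149.146.255.255) does not contain 149.144.247.22
Longest matching prefix is /16 -> next hop BRANCH-B.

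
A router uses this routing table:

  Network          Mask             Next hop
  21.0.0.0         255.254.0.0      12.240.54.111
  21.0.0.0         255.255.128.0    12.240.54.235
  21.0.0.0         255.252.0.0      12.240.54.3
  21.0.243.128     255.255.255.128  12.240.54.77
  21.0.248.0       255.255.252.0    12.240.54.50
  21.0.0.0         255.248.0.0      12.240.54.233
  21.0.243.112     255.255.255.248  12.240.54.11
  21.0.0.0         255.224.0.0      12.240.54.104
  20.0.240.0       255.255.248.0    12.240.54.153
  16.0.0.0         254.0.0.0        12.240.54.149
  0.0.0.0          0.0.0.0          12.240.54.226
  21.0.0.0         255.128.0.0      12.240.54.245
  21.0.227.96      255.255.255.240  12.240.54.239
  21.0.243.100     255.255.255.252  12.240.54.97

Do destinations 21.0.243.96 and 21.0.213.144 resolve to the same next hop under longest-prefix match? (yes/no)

yes

21.0.243.96: longest match 21.0.0.0/15 -> 12.240.54.111
21.0.213.144: longest match 21.0.0.0/15 -> 12.240.54.111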